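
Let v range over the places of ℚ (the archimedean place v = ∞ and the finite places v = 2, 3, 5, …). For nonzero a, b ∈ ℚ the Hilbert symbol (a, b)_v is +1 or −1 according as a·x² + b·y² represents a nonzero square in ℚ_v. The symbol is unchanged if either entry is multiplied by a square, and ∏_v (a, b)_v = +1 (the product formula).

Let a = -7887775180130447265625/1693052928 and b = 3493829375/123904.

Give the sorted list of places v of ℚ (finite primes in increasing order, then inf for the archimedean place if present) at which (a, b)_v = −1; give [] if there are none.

(a, b) ≡ (-7735, 23) mod (ℚ^×)²; places V = {2, 3, 5, 7, 11, 13, 17, 23, 29, ∞}.
(a,b)_29: α=4, u≡27; β=2, v≡6 (mod 29); (27|29)=-1, (6|29)=+1; sign (−1)^0·-1^2·+1^4 = +1.
(a,b)_3: α=-10, u≡2; β=0, v≡2 (mod 3); (2|3)=-1, (2|3)=-1; sign (−1)^0·-1^0·-1^-10 = +1.
(a,b)_5: α=9, u≡2; β=4, v≡3 (mod 5); (2|5)=-1, (3|5)=-1; sign (−1)^0·-1^4·-1^9 = -1.
(a,b)_13: α=3, u≡12; β=0, v≡10 (mod 13); (12|13)=+1, (10|13)=+1; sign (−1)^0·+1^0·+1^3 = +1.
(a,b)_11: α=0, u≡1; β=-2, v≡3 (mod 11); (1|11)=+1, (3|11)=+1; sign (−1)^0·+1^-2·+1^0 = +1.
(a,b)_17: α=3, u≡15; β=2, v≡10 (mod 17); (15|17)=+1, (10|17)=-1; sign (−1)^0·+1^2·-1^3 = -1.
(a,b)_7: α=-1, u≡1; β=0, v≡2 (mod 7); (1|7)=+1, (2|7)=+1; sign (−1)^0·+1^0·+1^-1 = +1.
(a,b)_2: α=-12, β=-10; u≡1, v≡7 (mod 8); ε(u)ε(v)=0·1, αω(v)=-12·0, βω(u)=-10·0; sum ≡ 0  ⇒  +1.
(a,b)_∞: sgn(-7735)=−, sgn(23)=+, so +1.
(a,b)_23: α=2, u≡6; β=1, v≡3 (mod 23); (6|23)=+1, (3|23)=+1; sign (−1)^0·+1^1·+1^2 = +1.
|Ram(-7735, 23)| = 2, even; anisotropic at {5, 17}.

[5, 17]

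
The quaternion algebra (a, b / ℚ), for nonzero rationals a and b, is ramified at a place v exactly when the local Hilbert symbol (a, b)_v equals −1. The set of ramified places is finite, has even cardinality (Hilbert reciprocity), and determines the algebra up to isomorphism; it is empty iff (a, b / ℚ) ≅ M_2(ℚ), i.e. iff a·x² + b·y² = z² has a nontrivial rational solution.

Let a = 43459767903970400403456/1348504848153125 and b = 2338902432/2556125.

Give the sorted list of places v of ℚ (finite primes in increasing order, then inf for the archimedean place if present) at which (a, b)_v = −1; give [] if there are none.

(a, b) ≡ (16530, 281010) mod (ℚ^×)²; places V = {2, 3, 5, 7, 11, 13, 17, 19, 23, 29, ∞}.
(a,b)_17: α=2, u≡14; β=3, v≡6 (mod 17); (14|17)=-1, (6|17)=-1; sign (−1)^0·-1^3·-1^2 = -1.
(a,b)_∞: sgn(16530)=+, sgn(281010)=+, so +1.
(a,b)_19: α=3, u≡2; β=1, v≡18 (mod 19); (2|19)=-1, (18|19)=-1; sign (−1)^1·-1^1·-1^3 = -1.
(a,b)_23: α=-2, u≡3; β=0, v≡7 (mod 23); (3|23)=+1, (7|23)=-1; sign (−1)^0·+1^0·-1^-2 = +1.
(a,b)_3: α=7, u≡2; β=3, v≡1 (mod 3); (2|3)=-1, (1|3)=+1; sign (−1)^1·-1^3·+1^7 = +1.
(a,b)_13: α=-8, u≡8; β=-2, v≡8 (mod 13); (8|13)=-1, (8|13)=-1; sign (−1)^0·-1^-2·-1^-8 = +1.
(a,b)_29: α=3, u≡11; β=1, v≡20 (mod 29); (11|29)=-1, (20|29)=+1; sign (−1)^0·-1^1·+1^3 = -1.
(a,b)_2: α=23, β=5; u≡1, v≡1 (mod 8); ε(u)ε(v)=0·0, αω(v)=23·0, βω(u)=5·0; sum ≡ 0  ⇒  +1.
(a,b)_5: α=-5, u≡4; β=-3, v≡3 (mod 5); (4|5)=+1, (3|5)=-1; sign (−1)^0·+1^-3·-1^-5 = -1.
(a,b)_7: α=2, u≡5; β=0, v≡4 (mod 7); (5|7)=-1, (4|7)=+1; sign (−1)^0·-1^0·+1^2 = +1.
(a,b)_11: α=0, u≡8; β=-2, v≡4 (mod 11); (8|11)=-1, (4|11)=+1; sign (−1)^0·-1^-2·+1^0 = +1.
|Ram(16530, 281010)| = 4, even; anisotropic at {5, 17, 19, 29}.

[5, 17, 19, 29]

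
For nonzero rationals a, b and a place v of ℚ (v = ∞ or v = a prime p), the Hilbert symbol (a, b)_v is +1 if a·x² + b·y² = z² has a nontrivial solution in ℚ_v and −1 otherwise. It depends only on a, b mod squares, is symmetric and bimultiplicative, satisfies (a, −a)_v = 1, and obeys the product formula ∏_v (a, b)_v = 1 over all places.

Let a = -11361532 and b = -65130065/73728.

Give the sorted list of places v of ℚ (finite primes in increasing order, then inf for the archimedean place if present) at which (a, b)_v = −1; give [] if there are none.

(a, b) ≡ (-7, -130) mod (ℚ^×)²; places V = {2, 3, 5, 7, 11, 13, ∞}.
(a,b)_∞: sgn(-7)=−, sgn(-130)=−, so -1.
(a,b)_11: α=0, u≡5; β=2, v≡7 (mod 11); (5|11)=+1, (7|11)=-1; sign (−1)^0·+1^2·-1^0 = +1.
(a,b)_7: α=5, u≡3; β=2, v≡6 (mod 7); (3|7)=-1, (6|7)=-1; sign (−1)^0·-1^2·-1^5 = -1.
(a,b)_13: α=2, u≡8; β=3, v≡12 (mod 13); (8|13)=-1, (12|13)=+1; sign (−1)^0·-1^3·+1^2 = -1.
(a,b)_3: α=0, u≡2; β=-2, v≡2 (mod 3); (2|3)=-1, (2|3)=-1; sign (−1)^0·-1^-2·-1^0 = +1.
(a,b)_2: α=2, β=-13; u≡1, v≡7 (mod 8); ε(u)ε(v)=0·1, αω(v)=2·0, βω(u)=-13·0; sum ≡ 0  ⇒  +1.
(a,b)_5: α=0, u≡3; β=1, v≡4 (mod 5); (3|5)=-1, (4|5)=+1; sign (−1)^0·-1^1·+1^0 = -1.
(-7, -130 / ℚ) ramifies at {5, 7, 13, ∞}: a division algebra.

[5, 7, 13, inf]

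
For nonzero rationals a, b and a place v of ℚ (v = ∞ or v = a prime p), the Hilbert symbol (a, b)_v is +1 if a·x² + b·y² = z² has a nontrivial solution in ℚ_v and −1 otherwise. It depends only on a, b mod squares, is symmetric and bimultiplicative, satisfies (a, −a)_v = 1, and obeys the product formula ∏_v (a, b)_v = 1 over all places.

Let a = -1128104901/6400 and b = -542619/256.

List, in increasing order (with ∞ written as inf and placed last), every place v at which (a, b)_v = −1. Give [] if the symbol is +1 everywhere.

[7, inf]

(a, b) ≡ (-29, -6699) mod (ℚ^×)²; places V = {2, 3, 5, 7, 11, 29, ∞}.
(a,b)_∞: sgn(-29)=−, sgn(-6699)=−, so -1.
(a,b)_5: α=-2, u≡4; β=0, v≡1 (mod 5); (4|5)=+1, (1|5)=+1; sign (−1)^0·+1^0·+1^-2 = +1.
(a,b)_29: α=1, u≡23; β=1, v≡7 (mod 29); (23|29)=+1, (7|29)=+1; sign (−1)^0·+1^1·+1^1 = +1.
(a,b)_2: α=-8, β=-8; u≡3, v≡5 (mod 8); ε(u)ε(v)=1·0, αω(v)=-8·1, βω(u)=-8·1; sum ≡ 0  ⇒  +1.
(a,b)_7: α=2, u≡5; β=1, v≡2 (mod 7); (5|7)=-1, (2|7)=+1; sign (−1)^0·-1^1·+1^2 = -1.
(a,b)_3: α=8, u≡1; β=5, v≡2 (mod 3); (1|3)=+1, (2|3)=-1; sign (−1)^0·+1^5·-1^8 = +1.
(a,b)_11: α=2, u≡5; β=1, v≡2 (mod 11); (5|11)=+1, (2|11)=-1; sign (−1)^0·+1^1·-1^2 = +1.
|Ram(-29, -6699)| = 2, even; anisotropic at {7, ∞}.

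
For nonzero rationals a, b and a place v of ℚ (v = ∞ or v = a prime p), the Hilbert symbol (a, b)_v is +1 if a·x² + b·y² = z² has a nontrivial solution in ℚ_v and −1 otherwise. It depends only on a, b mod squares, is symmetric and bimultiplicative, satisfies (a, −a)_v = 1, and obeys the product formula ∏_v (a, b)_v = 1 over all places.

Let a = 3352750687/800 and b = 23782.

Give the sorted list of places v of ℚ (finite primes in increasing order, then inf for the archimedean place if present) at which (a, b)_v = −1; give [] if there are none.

(a, b) ≡ (12675806, 23782) mod (ℚ^×)²; places V = {2, 5, 11, 13, 23, 41, 47, ∞}.
(a,b)_41: α=1, u≡19; β=0, v≡2 (mod 41); (19|41)=-1, (2|41)=+1; sign (−1)^0·-1^0·+1^1 = +1.
(a,b)_47: α=1, u≡25; β=1, v≡36 (mod 47); (25|47)=+1, (36|47)=+1; sign (−1)^1·+1^1·+1^1 = -1.
(a,b)_23: α=3, u≡5; β=1, v≡22 (mod 23); (5|23)=-1, (22|23)=-1; sign (−1)^1·-1^1·-1^3 = -1.
(a,b)_13: α=1, u≡12; β=0, v≡5 (mod 13); (12|13)=+1, (5|13)=-1; sign (−1)^0·+1^0·-1^1 = -1.
(a,b)_∞: sgn(12675806)=+, sgn(23782)=+, so +1.
(a,b)_2: α=-5, β=1; u≡7, v≡3 (mod 8); ε(u)ε(v)=1·1, αω(v)=-5·1, βω(u)=1·0; sum ≡ 0  ⇒  +1.
(a,b)_5: α=-2, u≡1; β=0, v≡2 (mod 5); (1|5)=+1, (2|5)=-1; sign (−1)^0·+1^0·-1^-2 = +1.
(a,b)_11: α=1, u≡6; β=1, v≡6 (mod 11); (6|11)=-1, (6|11)=-1; sign (−1)^1·-1^1·-1^1 = -1.
Ram(12675806, 23782) = {11, 13, 23, 47}; no ℚ_11-point on the conic.

[11, 13, 23, 47]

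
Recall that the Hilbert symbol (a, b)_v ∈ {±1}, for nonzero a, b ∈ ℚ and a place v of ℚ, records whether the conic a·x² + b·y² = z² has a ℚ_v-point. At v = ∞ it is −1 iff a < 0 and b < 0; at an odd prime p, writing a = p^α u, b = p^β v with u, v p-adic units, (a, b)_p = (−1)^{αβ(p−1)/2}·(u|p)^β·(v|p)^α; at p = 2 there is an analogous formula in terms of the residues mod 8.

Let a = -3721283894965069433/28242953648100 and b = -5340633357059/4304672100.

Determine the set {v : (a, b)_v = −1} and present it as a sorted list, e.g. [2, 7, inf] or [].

Mod squares: a ≡ -45353, b ≡ -11. Check v ∈ {∞, 2, 3, 5, 7, 11, 13, 19, 31}.
v=3: a=3^-24·(≡1), b=3^-16·(≡1) mod 3; (1|3)=+1, (1|3)=+1; (−1)^{-24·-16·1}·(+1)^-16·(+1)^-24 = +1.
v=7: a=7^3·(≡5), b=7^2·(≡3) mod 7; (5|7)=-1, (3|7)=-1; (−1)^{3·2·3}·(-1)^2·(-1)^3 = -1.
v=2: v_2(a)=-2, v_2(b)=-2; units ≡ 7, 5 (mod 8); ε·ε+αω+βω = 1·0+-2·1+-2·0 ≡ 0  ⇒  (a,b)_2 = +1.
v=31: a=31^3·(≡7), b=31^2·(≡8) mod 31; (7|31)=+1, (8|31)=+1; (−1)^{3·2·15}·(+1)^2·(+1)^3 = +1.
v=19: a=19^3·(≡4), b=19^2·(≡8) mod 19; (4|19)=+1, (8|19)=-1; (−1)^{3·2·9}·(+1)^2·(-1)^3 = -1.
v=13: a=13^6·(≡9), b=13^4·(≡8) mod 13; (9|13)=+1, (8|13)=-1; (−1)^{6·4·6}·(+1)^4·(-1)^6 = +1.
v=11: a=11^1·(≡7), b=11^1·(≡8) mod 11; (7|11)=-1, (8|11)=-1; (−1)^{1·1·5}·(-1)^1·(-1)^1 = -1.
v=5: a=5^-2·(≡3), b=5^-2·(≡4) mod 5; (3|5)=-1, (4|5)=+1; (−1)^{-2·-2·2}·(-1)^-2·(+1)^-2 = +1.
v=∞: -45353 < 0 and -11 < 0  ⇒  (a,b)_∞ = -1.
|Ram(-45353, -11)| = 4, even; anisotropic at {7, 11, 19, ∞}.

[7, 11, 19, inf]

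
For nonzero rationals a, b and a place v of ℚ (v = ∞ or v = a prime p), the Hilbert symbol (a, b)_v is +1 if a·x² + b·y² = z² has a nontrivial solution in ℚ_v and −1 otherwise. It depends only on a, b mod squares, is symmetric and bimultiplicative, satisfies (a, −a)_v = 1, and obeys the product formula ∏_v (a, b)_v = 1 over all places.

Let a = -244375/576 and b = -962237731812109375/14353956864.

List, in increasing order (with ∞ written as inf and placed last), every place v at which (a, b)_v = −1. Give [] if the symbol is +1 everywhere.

Mod squares: a ≡ -391, b ≡ -391. Check v ∈ {∞, 2, 3, 5, 7, 13, 17, 23, 29}.
v=23: a=23^1·(≡1), b=23^3·(≡4) mod 23; (1|23)=+1, (4|23)=+1; (−1)^{1·3·11}·(+1)^3·(+1)^1 = -1.
v=13: a=13^0·(≡3), b=13^-2·(≡1) mod 13; (3|13)=+1, (1|13)=+1; (−1)^{0·-2·6}·(+1)^-2·(+1)^0 = +1.
v=29: a=29^0·(≡27), b=29^2·(≡19) mod 29; (27|29)=-1, (19|29)=-1; (−1)^{0·2·14}·(-1)^2·(-1)^0 = +1.
v=3: a=3^-2·(≡2), b=3^-4·(≡2) mod 3; (2|3)=-1, (2|3)=-1; (−1)^{-2·-4·1}·(-1)^-4·(-1)^-2 = +1.
v=∞: -391 < 0 and -391 < 0  ⇒  (a,b)_∞ = -1.
v=7: a=7^0·(≡1), b=7^2·(≡2) mod 7; (1|7)=+1, (2|7)=+1; (−1)^{0·2·3}·(+1)^2·(+1)^0 = +1.
v=2: v_2(a)=-6, v_2(b)=-20; units ≡ 1, 1 (mod 8); ε·ε+αω+βω = 0·0+-6·0+-20·0 ≡ 0  ⇒  (a,b)_2 = +1.
v=5: a=5^4·(≡4), b=5^8·(≡4) mod 5; (4|5)=+1, (4|5)=+1; (−1)^{4·8·2}·(+1)^8·(+1)^4 = +1.
v=17: a=17^1·(≡5), b=17^3·(≡14) mod 17; (5|17)=-1, (14|17)=-1; (−1)^{1·3·8}·(-1)^3·(-1)^1 = +1.
|Ram(-391, -391)| = 2, even; anisotropic at {23, ∞}.

[23, inf]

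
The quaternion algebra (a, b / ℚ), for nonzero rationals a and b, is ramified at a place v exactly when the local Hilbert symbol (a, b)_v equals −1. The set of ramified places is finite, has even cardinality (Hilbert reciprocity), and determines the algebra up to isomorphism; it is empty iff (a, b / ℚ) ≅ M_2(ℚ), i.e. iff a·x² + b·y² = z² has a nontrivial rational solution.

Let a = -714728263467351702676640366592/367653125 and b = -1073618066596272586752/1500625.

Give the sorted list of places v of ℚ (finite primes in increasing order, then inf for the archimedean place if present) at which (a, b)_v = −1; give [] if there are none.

(a, b) ≡ (-4510, -3) mod (ℚ^×)²; places V = {2, 3, 5, 7, 11, 31, 41, ∞}.
(a,b)_11: α=5, u≡6; β=4, v≡10 (mod 11); (6|11)=-1, (10|11)=-1; sign (−1)^0·-1^4·-1^5 = -1.
(a,b)_31: α=8, u≡20; β=6, v≡25 (mod 31); (20|31)=+1, (25|31)=+1; sign (−1)^0·+1^6·+1^8 = +1.
(a,b)_5: α=-5, u≡2; β=-4, v≡3 (mod 5); (2|5)=-1, (3|5)=-1; sign (−1)^0·-1^-4·-1^-5 = -1.
(a,b)_∞: sgn(-4510)=−, sgn(-3)=−, so -1.
(a,b)_3: α=2, u≡2; β=1, v≡2 (mod 3); (2|3)=-1, (2|3)=-1; sign (−1)^0·-1^1·-1^2 = -1.
(a,b)_41: α=3, u≡30; β=2, v≡3 (mod 41); (30|41)=-1, (3|41)=-1; sign (−1)^0·-1^2·-1^3 = -1.
(a,b)_2: α=23, β=14; u≡1, v≡5 (mod 8); ε(u)ε(v)=0·0, αω(v)=23·1, βω(u)=14·0; sum ≡ 1  ⇒  -1.
(a,b)_7: α=-6, u≡6; β=-4, v≡4 (mod 7); (6|7)=-1, (4|7)=+1; sign (−1)^0·-1^-4·+1^-6 = +1.
|Ram(-4510, -3)| = 6, even; anisotropic at {2, 3, 5, 11, 41, ∞}.

[2, 3, 5, 11, 41, inf]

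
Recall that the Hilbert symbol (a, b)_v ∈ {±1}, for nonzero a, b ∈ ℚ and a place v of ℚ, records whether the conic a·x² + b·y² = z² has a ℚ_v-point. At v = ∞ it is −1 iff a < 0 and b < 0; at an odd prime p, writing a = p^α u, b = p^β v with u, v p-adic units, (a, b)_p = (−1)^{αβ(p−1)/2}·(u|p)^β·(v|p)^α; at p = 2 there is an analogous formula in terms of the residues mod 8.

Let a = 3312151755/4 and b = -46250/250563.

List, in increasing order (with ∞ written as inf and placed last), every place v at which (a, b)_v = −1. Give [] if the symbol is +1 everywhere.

[2, 5, 31, 37]

Mod squares: a ≡ 19995, b ≡ -222. Check v ∈ {∞, 2, 3, 5, 11, 17, 31, 37, 43}.
v=43: a=43^1·(≡17), b=43^0·(≡9) mod 43; (17|43)=+1, (9|43)=+1; (−1)^{1·0·21}·(+1)^0·(+1)^1 = +1.
v=11: a=11^2·(≡10), b=11^0·(≡1) mod 11; (10|11)=-1, (1|11)=+1; (−1)^{2·0·5}·(-1)^0·(+1)^2 = +1.
v=3: a=3^1·(≡2), b=3^-1·(≡1) mod 3; (2|3)=-1, (1|3)=+1; (−1)^{1·-1·1}·(-1)^-1·(+1)^1 = +1.
v=37: a=37^2·(≡19), b=37^1·(≡29) mod 37; (19|37)=-1, (29|37)=-1; (−1)^{2·1·18}·(-1)^1·(-1)^2 = -1.
v=5: a=5^1·(≡4), b=5^4·(≡2) mod 5; (4|5)=+1, (2|5)=-1; (−1)^{1·4·2}·(+1)^4·(-1)^1 = -1.
v=∞: 19995 > 0 and -222 < 0  ⇒  (a,b)_∞ = +1.
v=2: v_2(a)=-2, v_2(b)=1; units ≡ 3, 1 (mod 8); ε·ε+αω+βω = 1·0+-2·0+1·1 ≡ 1  ⇒  (a,b)_2 = -1.
v=17: a=17^0·(≡5), b=17^-4·(≡8) mod 17; (5|17)=-1, (8|17)=+1; (−1)^{0·-4·8}·(-1)^-4·(+1)^0 = +1.
v=31: a=31^1·(≡7), b=31^0·(≡6) mod 31; (7|31)=+1, (6|31)=-1; (−1)^{1·0·15}·(+1)^0·(-1)^1 = -1.
(19995, -222 / ℚ) ramifies at {2, 5, 31, 37}: a division algebra.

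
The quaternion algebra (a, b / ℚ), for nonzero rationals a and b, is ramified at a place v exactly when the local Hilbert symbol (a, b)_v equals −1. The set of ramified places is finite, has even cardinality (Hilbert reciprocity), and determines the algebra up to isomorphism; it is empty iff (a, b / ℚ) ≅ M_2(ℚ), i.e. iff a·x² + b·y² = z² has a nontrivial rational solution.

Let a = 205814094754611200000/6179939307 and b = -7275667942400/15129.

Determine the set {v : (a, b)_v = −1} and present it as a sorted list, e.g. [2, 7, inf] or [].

Mod squares: a ≡ 36465, b ≡ -11. Check v ∈ {∞, 2, 3, 5, 11, 13, 17, 23, 41}.
v=∞: 36465 > 0 and -11 < 0  ⇒  (a,b)_∞ = +1.
v=5: a=5^5·(≡2), b=5^2·(≡1) mod 5; (2|5)=-1, (1|5)=+1; (−1)^{5·2·2}·(-1)^2·(+1)^5 = +1.
v=13: a=13^3·(≡12), b=13^2·(≡11) mod 13; (12|13)=+1, (11|13)=-1; (−1)^{3·2·6}·(+1)^2·(-1)^3 = -1.
v=23: a=23^2·(≡5), b=23^2·(≡8) mod 23; (5|23)=-1, (8|23)=+1; (−1)^{2·2·11}·(-1)^2·(+1)^2 = +1.
v=11: a=11^1·(≡4), b=11^1·(≡2) mod 11; (4|11)=+1, (2|11)=-1; (−1)^{1·1·5}·(+1)^1·(-1)^1 = +1.
v=17: a=17^3·(≡6), b=17^2·(≡10) mod 17; (6|17)=-1, (10|17)=-1; (−1)^{3·2·8}·(-1)^2·(-1)^3 = -1.
v=3: a=3^-7·(≡2), b=3^-2·(≡1) mod 3; (2|3)=-1, (1|3)=+1; (−1)^{-7·-2·1}·(-1)^-2·(+1)^-7 = +1.
v=2: v_2(a)=20, v_2(b)=10; units ≡ 1, 5 (mod 8); ε·ε+αω+βω = 0·0+20·1+10·0 ≡ 0  ⇒  (a,b)_2 = +1.
v=41: a=41^-4·(≡37), b=41^-2·(≡26) mod 41; (37|41)=+1, (26|41)=-1; (−1)^{-4·-2·20}·(+1)^-2·(-1)^-4 = +1.
(36465, -11 / ℚ) ramifies at {13, 17}: a division algebra.

[13, 17]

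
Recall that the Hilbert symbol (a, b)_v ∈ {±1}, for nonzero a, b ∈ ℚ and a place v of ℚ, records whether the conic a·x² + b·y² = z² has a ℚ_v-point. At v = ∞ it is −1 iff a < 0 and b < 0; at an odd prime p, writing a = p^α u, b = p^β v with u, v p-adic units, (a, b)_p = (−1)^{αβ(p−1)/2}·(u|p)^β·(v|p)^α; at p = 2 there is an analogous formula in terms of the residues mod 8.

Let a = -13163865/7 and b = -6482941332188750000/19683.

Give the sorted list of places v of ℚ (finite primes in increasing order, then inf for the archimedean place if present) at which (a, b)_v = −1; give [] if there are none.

Mod squares: a ≡ -255255, b ≡ -36465. Check v ∈ {∞, 2, 3, 5, 7, 11, 13, 17, 19}.
v=13: a=13^1·(≡8), b=13^3·(≡4) mod 13; (8|13)=-1, (4|13)=+1; (−1)^{1·3·6}·(-1)^3·(+1)^1 = -1.
v=5: a=5^1·(≡1), b=5^7·(≡3) mod 5; (1|5)=+1, (3|5)=-1; (−1)^{1·7·2}·(+1)^7·(-1)^1 = -1.
v=3: a=3^1·(≡1), b=3^-9·(≡1) mod 3; (1|3)=+1, (1|3)=+1; (−1)^{1·-9·1}·(+1)^-9·(+1)^1 = -1.
v=∞: -255255 < 0 and -36465 < 0  ⇒  (a,b)_∞ = -1.
v=7: a=7^-1·(≡6), b=7^0·(≡5) mod 7; (6|7)=-1, (5|7)=-1; (−1)^{-1·0·3}·(-1)^0·(-1)^-1 = -1.
v=2: v_2(a)=0, v_2(b)=4; units ≡ 1, 7 (mod 8); ε·ε+αω+βω = 0·1+0·0+4·0 ≡ 0  ⇒  (a,b)_2 = +1.
v=17: a=17^1·(≡8), b=17^3·(≡11) mod 17; (8|17)=+1, (11|17)=-1; (−1)^{1·3·8}·(+1)^3·(-1)^1 = -1.
v=11: a=11^1·(≡9), b=11^3·(≡2) mod 11; (9|11)=+1, (2|11)=-1; (−1)^{1·3·5}·(+1)^3·(-1)^1 = +1.
v=19: a=19^2·(≡13), b=19^2·(≡10) mod 19; (13|19)=-1, (10|19)=-1; (−1)^{2·2·9}·(-1)^2·(-1)^2 = +1.
Ram(-255255, -36465) = {3, 5, 7, 13, 17, ∞}; no ℚ_3-point on the conic.

[3, 5, 7, 13, 17, inf]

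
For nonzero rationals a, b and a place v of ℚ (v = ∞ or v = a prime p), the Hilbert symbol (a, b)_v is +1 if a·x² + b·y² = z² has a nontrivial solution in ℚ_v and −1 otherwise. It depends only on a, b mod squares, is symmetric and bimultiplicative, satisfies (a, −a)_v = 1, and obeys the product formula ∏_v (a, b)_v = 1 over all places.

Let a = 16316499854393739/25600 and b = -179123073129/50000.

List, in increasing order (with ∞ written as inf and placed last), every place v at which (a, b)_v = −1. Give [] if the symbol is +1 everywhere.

[2, 7]

(a, b) ≡ (91, -5005) mod (ℚ^×)²; places V = {2, 3, 5, 7, 11, 13, ∞}.
(a,b)_3: α=2, u≡1; β=2, v≡2 (mod 3); (1|3)=+1, (2|3)=-1; sign (−1)^0·+1^2·-1^2 = +1.
(a,b)_7: α=9, u≡3; β=7, v≡6 (mod 7); (3|7)=-1, (6|7)=-1; sign (−1)^1·-1^7·-1^9 = -1.
(a,b)_13: α=5, u≡5; β=3, v≡2 (mod 13); (5|13)=-1, (2|13)=-1; sign (−1)^0·-1^3·-1^5 = +1.
(a,b)_11: α=2, u≡9; β=1, v≡6 (mod 11); (9|11)=+1, (6|11)=-1; sign (−1)^0·+1^1·-1^2 = +1.
(a,b)_5: α=-2, u≡1; β=-5, v≡1 (mod 5); (1|5)=+1, (1|5)=+1; sign (−1)^0·+1^-5·+1^-2 = +1.
(a,b)_∞: sgn(91)=+, sgn(-5005)=−, so +1.
(a,b)_2: α=-10, β=-4; u≡3, v≡3 (mod 8); ε(u)ε(v)=1·1, αω(v)=-10·1, βω(u)=-4·1; sum ≡ 1  ⇒  -1.
(91, -5005 / ℚ) ramifies at {2, 7}: a division algebra.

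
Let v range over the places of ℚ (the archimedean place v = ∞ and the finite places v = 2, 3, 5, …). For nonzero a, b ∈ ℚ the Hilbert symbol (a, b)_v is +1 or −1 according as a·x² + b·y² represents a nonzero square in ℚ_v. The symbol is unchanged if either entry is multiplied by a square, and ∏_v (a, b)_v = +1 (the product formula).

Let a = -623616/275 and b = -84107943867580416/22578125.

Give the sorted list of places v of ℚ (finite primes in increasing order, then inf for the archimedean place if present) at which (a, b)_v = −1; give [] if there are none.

(a, b) ≡ (-6699, -5) mod (ℚ^×)²; places V = {2, 3, 5, 7, 11, 17, 29, 37, ∞}.
(a,b)_3: α=1, u≡2; β=14, v≡1 (mod 3); (2|3)=-1, (1|3)=+1; sign (−1)^0·-1^14·+1^1 = +1.
(a,b)_29: α=1, u≡1; β=0, v≡23 (mod 29); (1|29)=+1, (23|29)=+1; sign (−1)^0·+1^0·+1^1 = +1.
(a,b)_7: α=1, u≡4; β=2, v≡2 (mod 7); (4|7)=+1, (2|7)=+1; sign (−1)^0·+1^2·+1^1 = +1.
(a,b)_2: α=10, β=18; u≡5, v≡3 (mod 8); ε(u)ε(v)=0·1, αω(v)=10·1, βω(u)=18·1; sum ≡ 0  ⇒  +1.
(a,b)_∞: sgn(-6699)=−, sgn(-5)=−, so -1.
(a,b)_37: α=0, u≡22; β=2, v≡2 (mod 37); (22|37)=-1, (2|37)=-1; sign (−1)^0·-1^2·-1^0 = +1.
(a,b)_11: α=-1, u≡6; β=0, v≡7 (mod 11); (6|11)=-1, (7|11)=-1; sign (−1)^0·-1^0·-1^-1 = -1.
(a,b)_17: α=0, u≡4; β=-2, v≡11 (mod 17); (4|17)=+1, (11|17)=-1; sign (−1)^0·+1^-2·-1^0 = +1.
(a,b)_5: α=-2, u≡4; β=-7, v≡1 (mod 5); (4|5)=+1, (1|5)=+1; sign (−1)^0·+1^-7·+1^-2 = +1.
(-6699, -5 / ℚ) ramifies at {11, ∞}: a division algebra.

[11, inf]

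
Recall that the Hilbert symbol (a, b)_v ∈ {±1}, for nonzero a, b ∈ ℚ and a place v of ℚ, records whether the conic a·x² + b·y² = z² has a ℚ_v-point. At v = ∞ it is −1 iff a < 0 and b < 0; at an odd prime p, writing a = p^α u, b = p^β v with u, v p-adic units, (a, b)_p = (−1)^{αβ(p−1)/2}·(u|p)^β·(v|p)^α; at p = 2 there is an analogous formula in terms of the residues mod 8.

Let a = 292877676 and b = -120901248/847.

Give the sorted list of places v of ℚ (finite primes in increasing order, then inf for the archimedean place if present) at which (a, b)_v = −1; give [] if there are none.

[2, 23]

(a, b) ≡ (91, -966) mod (ℚ^×)²; places V = {2, 3, 7, 11, 13, 23, ∞}.
(a,b)_∞: sgn(91)=+, sgn(-966)=−, so +1.
(a,b)_3: α=2, u≡1; β=5, v≡2 (mod 3); (1|3)=+1, (2|3)=-1; sign (−1)^0·+1^5·-1^2 = +1.
(a,b)_2: α=2, β=7; u≡3, v≡5 (mod 8); ε(u)ε(v)=1·0, αω(v)=2·1, βω(u)=7·1; sum ≡ 1  ⇒  -1.
(a,b)_13: α=3, u≡6; β=2, v≡12 (mod 13); (6|13)=-1, (12|13)=+1; sign (−1)^0·-1^2·+1^3 = +1.
(a,b)_11: α=0, u≡3; β=-2, v≡7 (mod 11); (3|11)=+1, (7|11)=-1; sign (−1)^0·+1^-2·-1^0 = +1.
(a,b)_7: α=1, u≡3; β=-1, v≡4 (mod 7); (3|7)=-1, (4|7)=+1; sign (−1)^1·-1^-1·+1^1 = +1.
(a,b)_23: α=2, u≡11; β=1, v≡16 (mod 23); (11|23)=-1, (16|23)=+1; sign (−1)^0·-1^1·+1^2 = -1.
Ram(91, -966) = {2, 23}; no ℚ_2-point on the conic.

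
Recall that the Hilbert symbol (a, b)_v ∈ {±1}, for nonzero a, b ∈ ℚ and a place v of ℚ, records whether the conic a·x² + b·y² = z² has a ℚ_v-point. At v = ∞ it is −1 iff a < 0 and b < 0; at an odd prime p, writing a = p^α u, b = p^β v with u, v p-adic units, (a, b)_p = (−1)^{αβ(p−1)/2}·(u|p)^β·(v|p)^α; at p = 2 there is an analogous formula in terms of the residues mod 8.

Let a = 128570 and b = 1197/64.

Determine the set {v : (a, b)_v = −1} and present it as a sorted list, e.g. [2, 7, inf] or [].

[2, 5]

(a, b) ≡ (128570, 133) mod (ℚ^×)²; places V = {2, 3, 5, 7, 13, 19, 23, 43, ∞}.
(a,b)_5: α=1, u≡4; β=0, v≡3 (mod 5); (4|5)=+1, (3|5)=-1; sign (−1)^0·+1^0·-1^1 = -1.
(a,b)_∞: sgn(128570)=+, sgn(133)=+, so +1.
(a,b)_13: α=1, u≡10; β=0, v≡12 (mod 13); (10|13)=+1, (12|13)=+1; sign (−1)^0·+1^0·+1^1 = +1.
(a,b)_23: α=1, u≡1; β=0, v≡9 (mod 23); (1|23)=+1, (9|23)=+1; sign (−1)^0·+1^0·+1^1 = +1.
(a,b)_2: α=1, β=-6; u≡5, v≡5 (mod 8); ε(u)ε(v)=0·0, αω(v)=1·1, βω(u)=-6·1; sum ≡ 1  ⇒  -1.
(a,b)_43: α=1, u≡23; β=0, v≡14 (mod 43); (23|43)=+1, (14|43)=+1; sign (−1)^0·+1^0·+1^1 = +1.
(a,b)_3: α=0, u≡2; β=2, v≡1 (mod 3); (2|3)=-1, (1|3)=+1; sign (−1)^0·-1^2·+1^0 = +1.
(a,b)_19: α=0, u≡16; β=1, v≡9 (mod 19); (16|19)=+1, (9|19)=+1; sign (−1)^0·+1^1·+1^0 = +1.
(a,b)_7: α=0, u≡1; β=1, v≡3 (mod 7); (1|7)=+1, (3|7)=-1; sign (−1)^0·+1^1·-1^0 = +1.
Ram(128570, 133) = {2, 5}; no ℚ_2-point on the conic.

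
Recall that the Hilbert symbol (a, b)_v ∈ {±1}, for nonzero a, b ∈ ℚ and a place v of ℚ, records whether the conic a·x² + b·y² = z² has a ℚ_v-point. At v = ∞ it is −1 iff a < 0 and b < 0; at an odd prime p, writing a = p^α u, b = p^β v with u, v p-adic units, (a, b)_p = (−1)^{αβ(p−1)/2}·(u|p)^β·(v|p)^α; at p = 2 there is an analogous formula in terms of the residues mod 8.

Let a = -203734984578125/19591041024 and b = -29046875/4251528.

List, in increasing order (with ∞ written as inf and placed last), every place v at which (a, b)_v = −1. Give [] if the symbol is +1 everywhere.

(a, b) ≡ (-77, -22) mod (ℚ^×)²; places V = {2, 3, 5, 7, 11, 13, ∞}.
(a,b)_∞: sgn(-77)=−, sgn(-22)=−, so -1.
(a,b)_5: α=6, u≡3; β=6, v≡2 (mod 5); (3|5)=-1, (2|5)=-1; sign (−1)^0·-1^6·-1^6 = +1.
(a,b)_13: α=4, u≡10; β=2, v≡3 (mod 13); (10|13)=+1, (3|13)=+1; sign (−1)^0·+1^2·+1^4 = +1.
(a,b)_2: α=-12, β=-3; u≡3, v≡5 (mod 8); ε(u)ε(v)=1·0, αω(v)=-12·1, βω(u)=-3·1; sum ≡ 1  ⇒  -1.
(a,b)_3: α=-14, u≡1; β=-12, v≡2 (mod 3); (1|3)=+1, (2|3)=-1; sign (−1)^0·+1^-12·-1^-14 = +1.
(a,b)_11: α=3, u≡1; β=1, v≡4 (mod 11); (1|11)=+1, (4|11)=+1; sign (−1)^1·+1^1·+1^3 = -1.
(a,b)_7: α=3, u≡3; β=0, v≡3 (mod 7); (3|7)=-1, (3|7)=-1; sign (−1)^0·-1^0·-1^3 = -1.
(-77, -22 / ℚ) ramifies at {2, 7, 11, ∞}: a division algebra.

[2, 7, 11, inf]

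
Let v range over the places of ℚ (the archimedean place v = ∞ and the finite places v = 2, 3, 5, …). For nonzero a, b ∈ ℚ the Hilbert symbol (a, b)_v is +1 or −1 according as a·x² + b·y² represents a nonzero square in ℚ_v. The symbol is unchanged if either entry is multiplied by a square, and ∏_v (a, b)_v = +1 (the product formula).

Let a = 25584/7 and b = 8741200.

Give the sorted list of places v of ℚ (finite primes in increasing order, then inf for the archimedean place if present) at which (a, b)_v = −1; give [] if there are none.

(a, b) ≡ (11193, 13) mod (ℚ^×)²; places V = {2, 3, 5, 7, 13, 41, ∞}.
(a,b)_3: α=1, u≡2; β=0, v≡1 (mod 3); (2|3)=-1, (1|3)=+1; sign (−1)^0·-1^0·+1^1 = +1.
(a,b)_∞: sgn(11193)=+, sgn(13)=+, so +1.
(a,b)_5: α=0, u≡2; β=2, v≡3 (mod 5); (2|5)=-1, (3|5)=-1; sign (−1)^0·-1^2·-1^0 = +1.
(a,b)_2: α=4, β=4; u≡1, v≡5 (mod 8); ε(u)ε(v)=0·0, αω(v)=4·1, βω(u)=4·0; sum ≡ 0  ⇒  +1.
(a,b)_13: α=1, u≡10; β=1, v≡1 (mod 13); (10|13)=+1, (1|13)=+1; sign (−1)^0·+1^1·+1^1 = +1.
(a,b)_7: α=-1, u≡6; β=0, v≡6 (mod 7); (6|7)=-1, (6|7)=-1; sign (−1)^0·-1^0·-1^-1 = -1.
(a,b)_41: α=1, u≡13; β=2, v≡34 (mod 41); (13|41)=-1, (34|41)=-1; sign (−1)^0·-1^2·-1^1 = -1.
(11193, 13 / ℚ) ramifies at {7, 41}: a division algebra.

[7, 41]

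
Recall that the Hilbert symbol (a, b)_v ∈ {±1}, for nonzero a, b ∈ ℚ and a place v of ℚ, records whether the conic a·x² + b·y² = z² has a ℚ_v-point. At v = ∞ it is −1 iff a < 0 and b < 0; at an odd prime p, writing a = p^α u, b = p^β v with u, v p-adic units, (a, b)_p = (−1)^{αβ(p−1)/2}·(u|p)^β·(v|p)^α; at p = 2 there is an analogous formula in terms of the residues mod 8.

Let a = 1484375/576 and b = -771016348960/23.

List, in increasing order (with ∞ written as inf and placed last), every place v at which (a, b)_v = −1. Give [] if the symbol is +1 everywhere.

[11, 17]

(a, b) ≡ (95, -10623470) mod (ℚ^×)²; places V = {2, 3, 5, 11, 13, 17, 19, 23, ∞}.
(a,b)_∞: sgn(95)=+, sgn(-10623470)=−, so +1.
(a,b)_11: α=0, u≡6; β=1, v≡2 (mod 11); (6|11)=-1, (2|11)=-1; sign (−1)^0·-1^1·-1^0 = -1.
(a,b)_19: α=1, u≡9; β=3, v≡8 (mod 19); (9|19)=+1, (8|19)=-1; sign (−1)^1·+1^3·-1^1 = +1.
(a,b)_3: α=-2, u≡2; β=0, v≡1 (mod 3); (2|3)=-1, (1|3)=+1; sign (−1)^0·-1^0·+1^-2 = +1.
(a,b)_17: α=0, u≡7; β=3, v≡14 (mod 17); (7|17)=-1, (14|17)=-1; sign (−1)^0·-1^3·-1^0 = -1.
(a,b)_23: α=0, u≡1; β=-1, v≡5 (mod 23); (1|23)=+1, (5|23)=-1; sign (−1)^0·+1^-1·-1^0 = +1.
(a,b)_2: α=-6, β=5; u≡7, v≡1 (mod 8); ε(u)ε(v)=1·0, αω(v)=-6·0, βω(u)=5·0; sum ≡ 0  ⇒  +1.
(a,b)_5: α=7, u≡4; β=1, v≡1 (mod 5); (4|5)=+1, (1|5)=+1; sign (−1)^0·+1^1·+1^7 = +1.
(a,b)_13: α=0, u≡12; β=1, v≡4 (mod 13); (12|13)=+1, (4|13)=+1; sign (−1)^0·+1^1·+1^0 = +1.
|Ram(95, -10623470)| = 2, even; anisotropic at {11, 17}.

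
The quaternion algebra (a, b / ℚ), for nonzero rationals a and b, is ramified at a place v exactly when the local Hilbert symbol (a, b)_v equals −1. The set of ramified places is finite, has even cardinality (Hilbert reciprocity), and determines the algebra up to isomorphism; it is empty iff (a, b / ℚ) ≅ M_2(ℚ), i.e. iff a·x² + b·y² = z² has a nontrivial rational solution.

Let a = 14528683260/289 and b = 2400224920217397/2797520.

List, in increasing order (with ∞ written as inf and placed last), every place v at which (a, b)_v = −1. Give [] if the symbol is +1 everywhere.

Mod squares: a ≡ 15, b ≡ 665. Check v ∈ {∞, 2, 3, 5, 7, 11, 13, 17, 19}.
v=13: a=13^2·(≡7), b=13^4·(≡8) mod 13; (7|13)=-1, (8|13)=-1; (−1)^{2·4·6}·(-1)^4·(-1)^2 = +1.
v=∞: 15 > 0 and 665 > 0  ⇒  (a,b)_∞ = +1.
v=17: a=17^-2·(≡1), b=17^-2·(≡4) mod 17; (1|17)=+1, (4|17)=+1; (−1)^{-2·-2·8}·(+1)^-2·(+1)^-2 = +1.
v=3: a=3^5·(≡2), b=3^6·(≡2) mod 3; (2|3)=-1, (2|3)=-1; (−1)^{5·6·1}·(-1)^6·(-1)^5 = -1.
v=11: a=11^0·(≡1), b=11^-2·(≡1) mod 11; (1|11)=+1, (1|11)=+1; (−1)^{0·-2·5}·(+1)^-2·(+1)^0 = +1.
v=2: v_2(a)=2, v_2(b)=-4; units ≡ 7, 1 (mod 8); ε·ε+αω+βω = 1·0+2·0+-4·0 ≡ 0  ⇒  (a,b)_2 = +1.
v=19: a=19^2·(≡3), b=19^3·(≡17) mod 19; (3|19)=-1, (17|19)=+1; (−1)^{2·3·9}·(-1)^3·(+1)^2 = -1.
v=5: a=5^1·(≡3), b=5^-1·(≡3) mod 5; (3|5)=-1, (3|5)=-1; (−1)^{1·-1·2}·(-1)^-1·(-1)^1 = +1.
v=7: a=7^2·(≡4), b=7^5·(≡4) mod 7; (4|7)=+1, (4|7)=+1; (−1)^{2·5·3}·(+1)^5·(+1)^2 = +1.
(15, 665 / ℚ) ramifies at {3, 19}: a division algebra.

[3, 19]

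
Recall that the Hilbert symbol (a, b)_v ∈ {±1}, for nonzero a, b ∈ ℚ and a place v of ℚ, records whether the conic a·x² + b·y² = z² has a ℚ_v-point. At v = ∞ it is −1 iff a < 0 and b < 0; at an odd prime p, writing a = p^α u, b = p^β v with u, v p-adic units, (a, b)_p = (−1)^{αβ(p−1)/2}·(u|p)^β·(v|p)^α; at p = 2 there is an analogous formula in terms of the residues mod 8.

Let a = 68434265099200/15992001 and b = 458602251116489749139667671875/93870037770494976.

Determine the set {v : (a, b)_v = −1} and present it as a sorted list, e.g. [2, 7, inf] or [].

(a, b) ≡ (23023, 1771) mod (ℚ^×)²; places V = {2, 3, 5, 7, 11, 13, 23, 29, 31, 41, 43, 47, ∞}.
(a,b)_11: α=1, u≡5; β=3, v≡7 (mod 11); (5|11)=+1, (7|11)=-1; sign (−1)^1·+1^3·-1^1 = +1.
(a,b)_31: α=-2, u≡11; β=-4, v≡7 (mod 31); (11|31)=-1, (7|31)=+1; sign (−1)^0·-1^-4·+1^-2 = +1.
(a,b)_7: α=1, u≡3; β=1, v≡2 (mod 7); (3|7)=-1, (2|7)=+1; sign (−1)^1·-1^1·+1^1 = +1.
(a,b)_43: α=-2, u≡5; β=0, v≡32 (mod 43); (5|43)=-1, (32|43)=-1; sign (−1)^0·-1^0·-1^-2 = +1.
(a,b)_13: α=1, u≡1; β=4, v≡12 (mod 13); (1|13)=+1, (12|13)=+1; sign (−1)^0·+1^4·+1^1 = +1.
(a,b)_3: α=-2, u≡1; β=-10, v≡1 (mod 3); (1|3)=+1, (1|3)=+1; sign (−1)^0·+1^-10·+1^-2 = +1.
(a,b)_41: α=0, u≡12; β=-2, v≡9 (mod 41); (12|41)=-1, (9|41)=+1; sign (−1)^0·-1^-2·+1^0 = +1.
(a,b)_2: α=6, β=-10; u≡7, v≡3 (mod 8); ε(u)ε(v)=1·1, αω(v)=6·1, βω(u)=-10·0; sum ≡ 1  ⇒  -1.
(a,b)_∞: sgn(23023)=+, sgn(1771)=+, so +1.
(a,b)_29: α=2, u≡11; β=2, v≡8 (mod 29); (11|29)=-1, (8|29)=-1; sign (−1)^0·-1^2·-1^2 = +1.
(a,b)_47: α=2, u≡22; β=6, v≡37 (mod 47); (22|47)=-1, (37|47)=+1; sign (−1)^0·-1^6·+1^2 = +1.
(a,b)_23: α=1, u≡3; β=3, v≡4 (mod 23); (3|23)=+1, (4|23)=+1; sign (−1)^1·+1^3·+1^1 = -1.
(a,b)_5: α=2, u≡3; β=6, v≡1 (mod 5); (3|5)=-1, (1|5)=+1; sign (−1)^0·-1^6·+1^2 = +1.
(23023, 1771 / ℚ) ramifies at {2, 23}: a division algebra.

[2, 23]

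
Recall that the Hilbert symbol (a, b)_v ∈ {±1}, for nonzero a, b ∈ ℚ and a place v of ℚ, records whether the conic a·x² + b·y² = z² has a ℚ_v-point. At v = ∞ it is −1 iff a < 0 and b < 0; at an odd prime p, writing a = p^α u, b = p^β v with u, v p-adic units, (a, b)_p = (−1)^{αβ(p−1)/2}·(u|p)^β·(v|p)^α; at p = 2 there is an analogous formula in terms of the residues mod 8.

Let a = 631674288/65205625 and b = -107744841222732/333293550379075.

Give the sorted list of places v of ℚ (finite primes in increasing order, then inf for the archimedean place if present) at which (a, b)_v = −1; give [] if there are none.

Mod squares: a ≡ 203, b ≡ -1556401. Check v ∈ {∞, 2, 3, 5, 7, 11, 13, 17, 19, 23, 29, 41, 43, 47}.
v=47: a=47^0·(≡20), b=47^-2·(≡6) mod 47; (20|47)=-1, (6|47)=+1; (−1)^{0·-2·23}·(-1)^-2·(+1)^0 = +1.
v=41: a=41^0·(≡20), b=41^1·(≡5) mod 41; (20|41)=+1, (5|41)=+1; (−1)^{0·1·20}·(+1)^1·(+1)^0 = +1.
v=13: a=13^0·(≡6), b=13^-2·(≡5) mod 13; (6|13)=-1, (5|13)=-1; (−1)^{0·-2·6}·(-1)^-2·(-1)^0 = +1.
v=5: a=5^-4·(≡2), b=5^-2·(≡1) mod 5; (2|5)=-1, (1|5)=+1; (−1)^{-4·-2·2}·(-1)^-2·(+1)^-4 = +1.
v=17: a=17^-2·(≡1), b=17^-1·(≡9) mod 17; (1|17)=+1, (9|17)=+1; (−1)^{-2·-1·8}·(+1)^-1·(+1)^-2 = +1.
v=7: a=7^5·(≡4), b=7^5·(≡3) mod 7; (4|7)=+1, (3|7)=-1; (−1)^{5·5·3}·(+1)^5·(-1)^5 = +1.
v=2: v_2(a)=4, v_2(b)=2; units ≡ 3, 7 (mod 8); ε·ε+αω+βω = 1·1+4·0+2·1 ≡ 1  ⇒  (a,b)_2 = -1.
v=19: a=19^-2·(≡2), b=19^-2·(≡14) mod 19; (2|19)=-1, (14|19)=-1; (−1)^{-2·-2·9}·(-1)^-2·(-1)^-2 = +1.
v=29: a=29^1·(≡23), b=29^1·(≡21) mod 29; (23|29)=+1, (21|29)=-1; (−1)^{1·1·14}·(+1)^1·(-1)^1 = -1.
v=11: a=11^0·(≡3), b=11^-1·(≡6) mod 11; (3|11)=+1, (6|11)=-1; (−1)^{0·-1·5}·(+1)^-1·(-1)^0 = +1.
v=∞: 203 > 0 and -1556401 < 0  ⇒  (a,b)_∞ = +1.
v=3: a=3^4·(≡2), b=3^6·(≡2) mod 3; (2|3)=-1, (2|3)=-1; (−1)^{4·6·1}·(-1)^6·(-1)^4 = +1.
v=43: a=43^0·(≡11), b=43^2·(≡2) mod 43; (11|43)=+1, (2|43)=-1; (−1)^{0·2·21}·(+1)^2·(-1)^0 = +1.
v=23: a=23^0·(≡20), b=23^-2·(≡3) mod 23; (20|23)=-1, (3|23)=+1; (−1)^{0·-2·11}·(-1)^-2·(+1)^0 = +1.
|Ram(203, -1556401)| = 2, even; anisotropic at {2, 29}.

[2, 29]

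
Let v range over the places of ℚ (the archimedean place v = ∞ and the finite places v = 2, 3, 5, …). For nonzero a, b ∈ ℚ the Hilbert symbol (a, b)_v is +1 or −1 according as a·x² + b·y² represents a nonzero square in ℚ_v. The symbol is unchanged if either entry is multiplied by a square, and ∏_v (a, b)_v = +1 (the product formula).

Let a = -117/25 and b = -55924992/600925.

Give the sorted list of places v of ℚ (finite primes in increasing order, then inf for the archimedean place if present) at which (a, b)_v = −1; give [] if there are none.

[2, 3, 13, inf]

Mod squares: a ≡ -13, b ≡ -35061. Check v ∈ {∞, 2, 3, 5, 13, 29, 31, 43}.
v=43: a=43^0·(≡28), b=43^-2·(≡5) mod 43; (28|43)=-1, (5|43)=-1; (−1)^{0·-2·21}·(-1)^-2·(-1)^0 = +1.
v=∞: -13 < 0 and -35061 < 0  ⇒  (a,b)_∞ = -1.
v=31: a=31^0·(≡4), b=31^1·(≡8) mod 31; (4|31)=+1, (8|31)=+1; (−1)^{0·1·15}·(+1)^1·(+1)^0 = +1.
v=13: a=13^1·(≡9), b=13^-1·(≡2) mod 13; (9|13)=+1, (2|13)=-1; (−1)^{1·-1·6}·(+1)^-1·(-1)^1 = -1.
v=3: a=3^2·(≡2), b=3^5·(≡1) mod 3; (2|3)=-1, (1|3)=+1; (−1)^{2·5·1}·(-1)^5·(+1)^2 = -1.
v=5: a=5^-2·(≡3), b=5^-2·(≡4) mod 5; (3|5)=-1, (4|5)=+1; (−1)^{-2·-2·2}·(-1)^-2·(+1)^-2 = +1.
v=2: v_2(a)=0, v_2(b)=8; units ≡ 3, 3 (mod 8); ε·ε+αω+βω = 1·1+0·1+8·1 ≡ 1  ⇒  (a,b)_2 = -1.
v=29: a=29^0·(≡22), b=29^1·(≡25) mod 29; (22|29)=+1, (25|29)=+1; (−1)^{0·1·14}·(+1)^1·(+1)^0 = +1.
(-13, -35061 / ℚ) ramifies at {2, 3, 13, ∞}: a division algebra.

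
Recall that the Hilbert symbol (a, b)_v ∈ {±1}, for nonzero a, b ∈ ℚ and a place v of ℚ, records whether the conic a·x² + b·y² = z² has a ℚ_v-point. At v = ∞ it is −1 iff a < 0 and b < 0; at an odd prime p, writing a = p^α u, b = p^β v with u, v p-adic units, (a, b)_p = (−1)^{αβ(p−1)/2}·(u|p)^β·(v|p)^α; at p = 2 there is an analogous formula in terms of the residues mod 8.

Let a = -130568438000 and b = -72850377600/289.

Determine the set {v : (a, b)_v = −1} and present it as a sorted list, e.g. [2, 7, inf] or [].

(a, b) ≡ (-455, -286) mod (ℚ^×)²; places V = {2, 3, 5, 7, 11, 13, 17, 19, ∞}.
(a,b)_5: α=3, u≡1; β=2, v≡4 (mod 5); (1|5)=+1, (4|5)=+1; sign (−1)^0·+1^2·+1^3 = +1.
(a,b)_3: α=0, u≡1; β=2, v≡2 (mod 3); (1|3)=+1, (2|3)=-1; sign (−1)^0·+1^2·-1^0 = +1.
(a,b)_11: α=4, u≡8; β=1, v≡6 (mod 11); (8|11)=-1, (6|11)=-1; sign (−1)^0·-1^1·-1^4 = -1.
(a,b)_19: α=0, u≡7; β=2, v≡15 (mod 19); (7|19)=+1, (15|19)=-1; sign (−1)^0·+1^2·-1^0 = +1.
(a,b)_17: α=0, u≡1; β=-2, v≡10 (mod 17); (1|17)=+1, (10|17)=-1; sign (−1)^0·+1^-2·-1^0 = +1.
(a,b)_∞: sgn(-455)=−, sgn(-286)=−, so -1.
(a,b)_2: α=4, β=7; u≡1, v≡1 (mod 8); ε(u)ε(v)=0·0, αω(v)=4·0, βω(u)=7·0; sum ≡ 0  ⇒  +1.
(a,b)_7: α=3, u≡6; β=2, v≡2 (mod 7); (6|7)=-1, (2|7)=+1; sign (−1)^0·-1^2·+1^3 = +1.
(a,b)_13: α=1, u≡4; β=1, v≡4 (mod 13); (4|13)=+1, (4|13)=+1; sign (−1)^0·+1^1·+1^1 = +1.
(-455, -286 / ℚ) ramifies at {11, ∞}: a division algebra.

[11, inf]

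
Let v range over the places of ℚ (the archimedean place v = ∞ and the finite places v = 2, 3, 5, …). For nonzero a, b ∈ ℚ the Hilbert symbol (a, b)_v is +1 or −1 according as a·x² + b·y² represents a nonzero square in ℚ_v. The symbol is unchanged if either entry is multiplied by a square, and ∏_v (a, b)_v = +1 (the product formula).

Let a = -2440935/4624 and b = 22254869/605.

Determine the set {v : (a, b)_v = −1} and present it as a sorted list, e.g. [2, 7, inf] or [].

[5, 41]

Mod squares: a ≡ -615, b ≡ 46345. Check v ∈ {∞, 2, 3, 5, 7, 11, 13, 17, 23, 31, 41}.
v=7: a=7^2·(≡1), b=7^4·(≡5) mod 7; (1|7)=+1, (5|7)=-1; (−1)^{2·4·3}·(+1)^4·(-1)^2 = +1.
v=13: a=13^0·(≡4), b=13^1·(≡3) mod 13; (4|13)=+1, (3|13)=+1; (−1)^{0·1·6}·(+1)^1·(+1)^0 = +1.
v=5: a=5^1·(≡2), b=5^-1·(≡4) mod 5; (2|5)=-1, (4|5)=+1; (−1)^{1·-1·2}·(-1)^-1·(+1)^1 = -1.
v=∞: -615 < 0 and 46345 > 0  ⇒  (a,b)_∞ = +1.
v=31: a=31^0·(≡1), b=31^1·(≡2) mod 31; (1|31)=+1, (2|31)=+1; (−1)^{0·1·15}·(+1)^1·(+1)^0 = +1.
v=17: a=17^-2·(≡7), b=17^0·(≡5) mod 17; (7|17)=-1, (5|17)=-1; (−1)^{-2·0·8}·(-1)^0·(-1)^-2 = +1.
v=3: a=3^5·(≡2), b=3^0·(≡1) mod 3; (2|3)=-1, (1|3)=+1; (−1)^{5·0·1}·(-1)^0·(+1)^5 = +1.
v=23: a=23^0·(≡9), b=23^1·(≡22) mod 23; (9|23)=+1, (22|23)=-1; (−1)^{0·1·11}·(+1)^1·(-1)^0 = +1.
v=11: a=11^0·(≡5), b=11^-2·(≡2) mod 11; (5|11)=+1, (2|11)=-1; (−1)^{0·-2·5}·(+1)^-2·(-1)^0 = +1.
v=2: v_2(a)=-4, v_2(b)=0; units ≡ 1, 1 (mod 8); ε·ε+αω+βω = 0·0+-4·0+0·0 ≡ 0  ⇒  (a,b)_2 = +1.
v=41: a=41^1·(≡14), b=41^0·(≡30) mod 41; (14|41)=-1, (30|41)=-1; (−1)^{1·0·20}·(-1)^0·(-1)^1 = -1.
(-615, 46345 / ℚ) ramifies at {5, 41}: a division algebra.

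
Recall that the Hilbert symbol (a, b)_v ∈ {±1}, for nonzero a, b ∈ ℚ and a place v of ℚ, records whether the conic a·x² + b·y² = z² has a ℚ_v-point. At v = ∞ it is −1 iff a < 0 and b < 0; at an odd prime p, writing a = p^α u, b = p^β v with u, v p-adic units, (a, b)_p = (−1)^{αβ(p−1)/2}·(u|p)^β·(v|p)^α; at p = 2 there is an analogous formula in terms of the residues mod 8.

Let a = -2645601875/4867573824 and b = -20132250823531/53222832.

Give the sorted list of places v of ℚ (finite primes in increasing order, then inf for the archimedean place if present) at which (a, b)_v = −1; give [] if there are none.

[17, 41, 43, inf]

(a, b) ≡ (-1763, -353073) mod (ℚ^×)²; places V = {2, 3, 5, 7, 11, 13, 17, 19, 23, 29, 41, 43, ∞}.
(a,b)_11: α=0, u≡6; β=2, v≡3 (mod 11); (6|11)=-1, (3|11)=+1; sign (−1)^0·-1^2·+1^0 = +1.
(a,b)_29: α=0, u≡13; β=2, v≡8 (mod 29); (13|29)=+1, (8|29)=-1; sign (−1)^0·+1^2·-1^0 = +1.
(a,b)_3: α=-6, u≡1; β=-9, v≡2 (mod 3); (1|3)=+1, (2|3)=-1; sign (−1)^0·+1^-9·-1^-6 = +1.
(a,b)_17: α=-2, u≡6; β=1, v≡14 (mod 17); (6|17)=-1, (14|17)=-1; sign (−1)^0·-1^1·-1^-2 = -1.
(a,b)_∞: sgn(-1763)=−, sgn(-353073)=−, so -1.
(a,b)_2: α=-6, β=-4; u≡5, v≡7 (mod 8); ε(u)ε(v)=0·1, αω(v)=-6·0, βω(u)=-4·1; sum ≡ 0  ⇒  +1.
(a,b)_19: α=-2, u≡16; β=0, v≡6 (mod 19); (16|19)=+1, (6|19)=+1; sign (−1)^0·+1^0·+1^-2 = +1.
(a,b)_41: α=1, u≡1; β=2, v≡17 (mod 41); (1|41)=+1, (17|41)=-1; sign (−1)^0·+1^2·-1^1 = -1.
(a,b)_5: α=4, u≡3; β=0, v≡2 (mod 5); (3|5)=-1, (2|5)=-1; sign (−1)^0·-1^0·-1^4 = +1.
(a,b)_43: α=1, u≡2; β=1, v≡29 (mod 43); (2|43)=-1, (29|43)=-1; sign (−1)^1·-1^1·-1^1 = -1.
(a,b)_13: α=0, u≡5; β=-2, v≡8 (mod 13); (5|13)=-1, (8|13)=-1; sign (−1)^0·-1^-2·-1^0 = +1.
(a,b)_23: α=0, u≡1; β=1, v≡8 (mod 23); (1|23)=+1, (8|23)=+1; sign (−1)^0·+1^1·+1^0 = +1.
(a,b)_7: α=4, u≡2; β=1, v≡6 (mod 7); (2|7)=+1, (6|7)=-1; sign (−1)^0·+1^1·-1^4 = +1.
(-1763, -353073 / ℚ) ramifies at {17, 41, 43, ∞}: a division algebra.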